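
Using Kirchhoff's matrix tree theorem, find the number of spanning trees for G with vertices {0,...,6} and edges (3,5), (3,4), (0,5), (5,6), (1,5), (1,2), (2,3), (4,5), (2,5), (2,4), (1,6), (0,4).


By Kirchhoff's matrix tree theorem, the number of spanning trees equals
the determinant of any cofactor of the Laplacian matrix L.
G has 7 vertices and 12 edges.
Computing the (6 x 6) cofactor determinant gives 257.

257


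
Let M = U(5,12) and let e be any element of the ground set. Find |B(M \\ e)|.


Deleting e from U(5,12) gives U(5,11) since n > r.
Bases of U(5,11) = C(11,5) = 462.

462


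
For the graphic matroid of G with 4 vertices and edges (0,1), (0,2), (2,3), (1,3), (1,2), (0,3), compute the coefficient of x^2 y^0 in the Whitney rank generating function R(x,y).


R(x,y) = sum over A in 2^E of x^(r(E)-r(A)) * y^(|A|-r(A)).
G has 4 vertices, 6 edges. r(E) = 3.
Enumerate all 2^6 = 64 subsets.
Count subsets with r(E)-r(A)=2 and |A|-r(A)=0: 6.

6


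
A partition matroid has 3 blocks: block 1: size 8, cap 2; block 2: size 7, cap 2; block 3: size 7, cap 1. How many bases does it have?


A basis picks exactly ci elements from block i.
Number of bases = product of C(|Si|, ci).
= C(8,2) * C(7,2) * C(7,1)
= 28 * 21 * 7
= 4116.

4116


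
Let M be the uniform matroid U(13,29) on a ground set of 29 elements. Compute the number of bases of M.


Bases of U(13,29) are all 13-element subsets of the 29-element ground set.
Number of bases = C(29,13).
C(29,13) = 29! / (13! * 16!) = 67863915.

67863915


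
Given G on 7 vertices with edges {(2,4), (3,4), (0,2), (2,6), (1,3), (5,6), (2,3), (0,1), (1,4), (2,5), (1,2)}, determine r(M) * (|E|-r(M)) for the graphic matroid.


r(M) = |V| - c = 7 - 1 = 6.
nullity = |E| - r(M) = 11 - 6 = 5.
Product = 6 * 5 = 30.

30


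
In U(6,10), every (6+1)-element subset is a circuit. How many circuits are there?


In U(6,10), circuits are the (7)-element subsets.
Any set of 7 elements is dependent, and removing any one element gives
an independent set of size 6, so it is a minimal dependent set.
Number of circuits = C(10,7) = 120.

120


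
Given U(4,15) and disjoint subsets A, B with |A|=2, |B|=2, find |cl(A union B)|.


|A union B| = 2 + 2 = 4 (disjoint).
In U(4,15), cl(S) = S if |S| < 4, else cl(S) = E.
Since 4 >= 4, cl(A union B) = E.
|cl(A union B)| = 15.

15


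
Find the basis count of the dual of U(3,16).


The dual of U(r,n) is U(n-r, n) = U(13,16).
Bases of U(13,16) are all (13)-element subsets.
|B(M*)| = C(16,13) = 16! / (13! * 3!) = 560.

560


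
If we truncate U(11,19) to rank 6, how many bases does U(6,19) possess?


Truncating U(11,19) to rank 6 gives U(6,19).
Bases of U(6,19) are all 6-element subsets of 19 elements.
Number of bases = C(19,6) = 19! / (6! * 13!) = 27132.

27132


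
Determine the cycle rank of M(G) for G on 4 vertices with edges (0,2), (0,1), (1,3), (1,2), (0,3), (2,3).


Cycle rank (nullity) = |E| - r(M) = |E| - (|V| - c).
|E| = 6, |V| = 4, c = 1.
Nullity = 6 - (4 - 1) = 6 - 3 = 3.

3


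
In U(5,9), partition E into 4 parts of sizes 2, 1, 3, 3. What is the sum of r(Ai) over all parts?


r(Ai) = min(|Ai|, 5) for each part.
Sum = min(2,5) + min(1,5) + min(3,5) + min(3,5)
    = 2 + 1 + 3 + 3
    = 9.

9


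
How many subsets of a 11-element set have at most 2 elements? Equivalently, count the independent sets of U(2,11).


Independent sets of U(2,11) are all subsets of size <= 2.
Count = C(11,0) + C(11,1) + C(11,2)
     = 1 + 11 + 55
     = 67.

67


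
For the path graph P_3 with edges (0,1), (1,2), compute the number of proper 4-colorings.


P(P_3, k) = k * (k-1)^(2).
P(4) = 4 * 3^2 = 4 * 9 = 36.

36


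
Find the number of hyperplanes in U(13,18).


Hyperplanes of U(13,18) are flats of rank 12.
In a uniform matroid, these are exactly the (12)-element subsets.
Count = (18 choose 12) = 18564.

18564


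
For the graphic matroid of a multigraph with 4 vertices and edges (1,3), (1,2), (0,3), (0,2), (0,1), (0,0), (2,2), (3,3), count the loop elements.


In a graphic matroid, a loop is a self-loop edge (u,u) with rank 0.
Examining all 8 edges for self-loops...
Self-loops found: (0,0), (2,2), (3,3)
Number of loops = 3.

3


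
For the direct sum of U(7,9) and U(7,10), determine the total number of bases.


Bases of a direct sum M1 + M2: |B| = |B(M1)| * |B(M2)|.
|B(U(7,9))| = C(9,7) = 36.
|B(U(7,10))| = C(10,7) = 120.
Total bases = 36 * 120 = 4320.

4320


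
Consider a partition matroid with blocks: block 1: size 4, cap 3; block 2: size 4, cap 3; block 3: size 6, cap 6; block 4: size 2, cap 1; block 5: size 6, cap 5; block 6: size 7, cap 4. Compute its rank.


Rank of a partition matroid = sum of min(|Si|, ci) for each block.
= min(4,3) + min(4,3) + min(6,6) + min(2,1) + min(6,5) + min(7,4)
= 3 + 3 + 6 + 1 + 5 + 4
= 22.

22


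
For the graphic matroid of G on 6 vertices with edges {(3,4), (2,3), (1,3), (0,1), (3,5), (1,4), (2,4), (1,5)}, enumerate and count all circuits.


A circuit in a graphic matroid = edge set of a simple cycle.
G has 6 vertices and 8 edges.
Enumerating all minimal edge subsets forming cycles...
Total circuits found: 6.

6


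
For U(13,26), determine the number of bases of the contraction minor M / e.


Contracting e from U(13,26) gives U(12,25).
Bases of U(12,25) = (25 choose 12) = 5200300.

5200300


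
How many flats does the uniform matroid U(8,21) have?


Flats of U(8,21): every subset of size < 8 is a flat, plus E itself.
Count = (21 choose 0) + (21 choose 1) + (21 choose 2) + (21 choose 3) + (21 choose 4) + (21 choose 5) + (21 choose 6) + (21 choose 7) + 1
     = 1 + 21 + 210 + 1330 + 5985 + 20349 + 54264 + 116280 + 1
     = 198441.

198441


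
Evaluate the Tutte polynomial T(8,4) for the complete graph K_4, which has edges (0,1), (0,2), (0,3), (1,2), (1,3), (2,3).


T(K_4; x,y) = x^3 + 3x^2 + 4xy + 2x + y^3 + 3y^2 + 2y.
Substituting x=8, y=4:
= 512 + 192 + 128 + 16 + 64 + 48 + 8
= 968.

968


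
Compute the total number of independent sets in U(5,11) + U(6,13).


For a direct sum, |I(M1+M2)| = |I(M1)| * |I(M2)|.
|I(U(5,11))| = sum C(11,k) for k=0..5 = 1024.
|I(U(6,13))| = sum C(13,k) for k=0..6 = 4096.
Total = 1024 * 4096 = 4194304.

4194304


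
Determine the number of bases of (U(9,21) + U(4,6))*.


(M1+M2)* = M1* + M2*.
M1* = U(12,21), bases: C(21,12) = 293930.
M2* = U(2,6), bases: C(6,2) = 15.
|B(M*)| = 293930 * 15 = 4408950.

4408950


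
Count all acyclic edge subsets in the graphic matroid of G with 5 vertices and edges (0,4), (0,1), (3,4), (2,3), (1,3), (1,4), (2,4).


An independent set in a graphic matroid is an acyclic edge subset.
G has 5 vertices and 7 edges.
Enumerate all 2^7 = 128 subsets, checking for acyclicity.
Total independent sets = 82.

82


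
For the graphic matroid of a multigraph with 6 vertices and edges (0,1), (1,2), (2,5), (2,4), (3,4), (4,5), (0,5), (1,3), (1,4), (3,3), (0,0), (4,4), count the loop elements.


In a graphic matroid, a loop is a self-loop edge (u,u) with rank 0.
Examining all 12 edges for self-loops...
Self-loops found: (3,3), (0,0), (4,4)
Number of loops = 3.

3


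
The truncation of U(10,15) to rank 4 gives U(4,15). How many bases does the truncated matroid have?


Truncating U(10,15) to rank 4 gives U(4,15).
Bases of U(4,15) are all 4-element subsets of 15 elements.
Number of bases = C(15,4) = 15! / (4! * 11!) = 1365.

1365


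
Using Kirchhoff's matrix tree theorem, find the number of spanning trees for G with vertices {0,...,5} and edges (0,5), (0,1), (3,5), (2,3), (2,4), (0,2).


By Kirchhoff's matrix tree theorem, the number of spanning trees equals
the determinant of any cofactor of the Laplacian matrix L.
G has 6 vertices and 6 edges.
Computing the (5 x 5) cofactor determinant gives 4.

4


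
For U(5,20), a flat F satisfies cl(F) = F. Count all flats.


Flats of U(5,20): every subset of size < 5 is a flat, plus E itself.
Count = (20 choose 0) + (20 choose 1) + (20 choose 2) + (20 choose 3) + (20 choose 4) + 1
     = 1 + 20 + 190 + 1140 + 4845 + 1
     = 6197.

6197


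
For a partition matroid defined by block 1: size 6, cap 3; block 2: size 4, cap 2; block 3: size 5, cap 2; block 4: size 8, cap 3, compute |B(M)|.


A basis picks exactly ci elements from block i.
Number of bases = product of C(|Si|, ci).
= C(6,3) * C(4,2) * C(5,2) * C(8,3)
= 20 * 6 * 10 * 56
= 67200.

67200


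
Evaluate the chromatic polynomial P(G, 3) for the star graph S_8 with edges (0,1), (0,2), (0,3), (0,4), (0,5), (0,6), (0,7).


P(tree, k) = k * (k-1)^(7) for any tree on 8 vertices.
P(3) = 3 * 2^7 = 3 * 128 = 384.

384


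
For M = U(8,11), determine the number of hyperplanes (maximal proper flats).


Hyperplanes of U(8,11) are flats of rank 7.
In a uniform matroid, these are exactly the (7)-element subsets.
Count = (11 choose 7) = 330.

330


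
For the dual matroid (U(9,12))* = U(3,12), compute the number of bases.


The dual of U(r,n) is U(n-r, n) = U(3,12).
Bases of U(3,12) are all (3)-element subsets.
|B(M*)| = C(12,3) = (12 * 11 * 10) / (1 * 2 * 3) = 220.

220


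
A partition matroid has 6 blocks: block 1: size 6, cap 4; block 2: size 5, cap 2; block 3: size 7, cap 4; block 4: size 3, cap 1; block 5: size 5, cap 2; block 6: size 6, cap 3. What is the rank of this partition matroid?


Rank of a partition matroid = sum of min(|Si|, ci) for each block.
= min(6,4) + min(5,2) + min(7,4) + min(3,1) + min(5,2) + min(6,3)
= 4 + 2 + 4 + 1 + 2 + 3
= 16.

16


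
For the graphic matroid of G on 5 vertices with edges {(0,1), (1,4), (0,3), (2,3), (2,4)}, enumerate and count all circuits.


A circuit in a graphic matroid = edge set of a simple cycle.
G has 5 vertices and 5 edges.
Enumerating all minimal edge subsets forming cycles...
Total circuits found: 1.

1


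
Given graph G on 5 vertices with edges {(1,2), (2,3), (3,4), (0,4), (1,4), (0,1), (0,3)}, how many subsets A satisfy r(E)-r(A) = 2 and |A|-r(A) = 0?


R(x,y) = sum over A in 2^E of x^(r(E)-r(A)) * y^(|A|-r(A)).
G has 5 vertices, 7 edges. r(E) = 4.
Enumerate all 2^7 = 128 subsets.
Count subsets with r(E)-r(A)=2 and |A|-r(A)=0: 21.

21


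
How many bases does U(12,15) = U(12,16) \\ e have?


Deleting e from U(12,16) gives U(12,15) since n > r.
Bases of U(12,15) = C(15,12) = 15! / (12! * 3!) = 455.

455


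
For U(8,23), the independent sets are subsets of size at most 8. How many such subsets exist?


Independent sets of U(8,23) are all subsets of size <= 8.
Count = C(23,0) + C(23,1) + C(23,2) + C(23,3) + C(23,4) + C(23,5) + C(23,6) + C(23,7) + C(23,8)
     = 1 + 23 + 253 + 1771 + 8855 + 33649 + 100947 + 245157 + 490314
     = 880970.

880970


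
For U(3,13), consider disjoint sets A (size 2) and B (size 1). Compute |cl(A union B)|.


|A union B| = 2 + 1 = 3 (disjoint).
In U(3,13), cl(S) = S if |S| < 3, else cl(S) = E.
Since 3 >= 3, cl(A union B) = E.
|cl(A union B)| = 13.

13


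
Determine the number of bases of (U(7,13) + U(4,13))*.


(M1+M2)* = M1* + M2*.
M1* = U(6,13), bases: C(13,6) = 1716.
M2* = U(9,13), bases: C(13,9) = 715.
|B(M*)| = 1716 * 715 = 1226940.

1226940


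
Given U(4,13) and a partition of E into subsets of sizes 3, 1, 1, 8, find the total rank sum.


r(Ai) = min(|Ai|, 4) for each part.
Sum = min(3,4) + min(1,4) + min(1,4) + min(8,4)
    = 3 + 1 + 1 + 4
    = 9.

9


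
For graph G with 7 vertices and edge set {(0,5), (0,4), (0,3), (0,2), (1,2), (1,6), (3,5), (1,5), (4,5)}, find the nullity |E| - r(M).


Cycle rank (nullity) = |E| - r(M) = |E| - (|V| - c).
|E| = 9, |V| = 7, c = 1.
Nullity = 9 - (7 - 1) = 9 - 6 = 3.

3


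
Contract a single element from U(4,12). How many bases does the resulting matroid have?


Contracting e from U(4,12) gives U(3,11).
Bases of U(3,11) = C(11,3) = 11! / (3! * 8!) = 165.

165


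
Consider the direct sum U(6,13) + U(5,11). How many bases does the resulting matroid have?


Bases of a direct sum M1 + M2: |B| = |B(M1)| * |B(M2)|.
|B(U(6,13))| = C(13,6) = 1716.
|B(U(5,11))| = C(11,5) = 462.
Total bases = 1716 * 462 = 792792.

792792


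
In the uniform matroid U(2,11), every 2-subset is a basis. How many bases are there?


Bases of U(2,11) are all 2-element subsets of the 11-element ground set.
Number of bases = C(11,2).
C(11,2) = (11 * 10) / (1 * 2) = 55.

55


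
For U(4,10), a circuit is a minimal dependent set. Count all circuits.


In U(4,10), circuits are the (5)-element subsets.
Any set of 5 elements is dependent, and removing any one element gives
an independent set of size 4, so it is a minimal dependent set.
Number of circuits = C(10,5) = 252.

252


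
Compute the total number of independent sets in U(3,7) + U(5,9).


For a direct sum, |I(M1+M2)| = |I(M1)| * |I(M2)|.
|I(U(3,7))| = sum C(7,k) for k=0..3 = 64.
|I(U(5,9))| = sum C(9,k) for k=0..5 = 382.
Total = 64 * 382 = 24448.

24448


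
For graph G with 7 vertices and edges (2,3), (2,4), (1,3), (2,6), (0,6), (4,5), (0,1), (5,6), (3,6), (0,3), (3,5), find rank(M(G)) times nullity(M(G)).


r(M) = |V| - c = 7 - 1 = 6.
nullity = |E| - r(M) = 11 - 6 = 5.
Product = 6 * 5 = 30.

30


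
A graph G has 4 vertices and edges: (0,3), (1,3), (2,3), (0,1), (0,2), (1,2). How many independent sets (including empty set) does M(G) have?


An independent set in a graphic matroid is an acyclic edge subset.
G has 4 vertices and 6 edges.
Enumerate all 2^6 = 64 subsets, checking for acyclicity.
Total independent sets = 38.

38


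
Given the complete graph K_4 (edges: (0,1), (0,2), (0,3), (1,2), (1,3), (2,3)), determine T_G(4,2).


T(K_4; x,y) = x^3 + 3x^2 + 4xy + 2x + y^3 + 3y^2 + 2y.
Substituting x=4, y=2:
= 64 + 48 + 32 + 8 + 8 + 12 + 4
= 176.

176


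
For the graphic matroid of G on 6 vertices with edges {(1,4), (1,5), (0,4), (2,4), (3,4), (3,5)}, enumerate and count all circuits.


A circuit in a graphic matroid = edge set of a simple cycle.
G has 6 vertices and 6 edges.
Enumerating all minimal edge subsets forming cycles...
Total circuits found: 1.

1


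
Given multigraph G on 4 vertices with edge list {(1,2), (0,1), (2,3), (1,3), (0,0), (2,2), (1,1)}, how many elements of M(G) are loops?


In a graphic matroid, a loop is a self-loop edge (u,u) with rank 0.
Examining all 7 edges for self-loops...
Self-loops found: (0,0), (2,2), (1,1)
Number of loops = 3.

3


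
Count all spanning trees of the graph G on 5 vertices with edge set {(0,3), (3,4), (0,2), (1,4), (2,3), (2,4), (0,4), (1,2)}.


By Kirchhoff's matrix tree theorem, the number of spanning trees equals
the determinant of any cofactor of the Laplacian matrix L.
G has 5 vertices and 8 edges.
Computing the (4 x 4) cofactor determinant gives 40.

40


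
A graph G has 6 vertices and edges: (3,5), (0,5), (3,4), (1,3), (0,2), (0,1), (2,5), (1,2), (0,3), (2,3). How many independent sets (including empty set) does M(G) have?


An independent set in a graphic matroid is an acyclic edge subset.
G has 6 vertices and 10 edges.
Enumerate all 2^10 = 1024 subsets, checking for acyclicity.
Total independent sets = 396.

396


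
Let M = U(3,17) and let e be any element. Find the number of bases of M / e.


Contracting e from U(3,17) gives U(2,16).
Bases of U(2,16) = C(16,2) = 16! / (2! * 14!) = 120.

120


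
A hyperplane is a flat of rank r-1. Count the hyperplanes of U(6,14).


Hyperplanes of U(6,14) are flats of rank 5.
In a uniform matroid, these are exactly the (5)-element subsets.
Count = (14 choose 5) = 2002.

2002


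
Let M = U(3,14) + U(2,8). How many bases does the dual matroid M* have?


(M1+M2)* = M1* + M2*.
M1* = U(11,14), bases: C(14,11) = 364.
M2* = U(6,8), bases: C(8,6) = 28.
|B(M*)| = 364 * 28 = 10192.

10192


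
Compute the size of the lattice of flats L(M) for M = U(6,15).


Flats of U(6,15): every subset of size < 6 is a flat, plus E itself.
Count = (15 choose 0) + (15 choose 1) + (15 choose 2) + (15 choose 3) + (15 choose 4) + (15 choose 5) + 1
     = 1 + 15 + 105 + 455 + 1365 + 3003 + 1
     = 4945.

4945


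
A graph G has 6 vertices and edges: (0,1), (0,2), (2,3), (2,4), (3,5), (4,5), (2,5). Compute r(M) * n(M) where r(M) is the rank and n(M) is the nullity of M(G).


r(M) = |V| - c = 6 - 1 = 5.
nullity = |E| - r(M) = 7 - 5 = 2.
Product = 5 * 2 = 10.

10


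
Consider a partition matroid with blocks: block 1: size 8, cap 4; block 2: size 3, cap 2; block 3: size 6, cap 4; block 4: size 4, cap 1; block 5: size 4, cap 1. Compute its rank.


Rank of a partition matroid = sum of min(|Si|, ci) for each block.
= min(8,4) + min(3,2) + min(6,4) + min(4,1) + min(4,1)
= 4 + 2 + 4 + 1 + 1
= 12.

12


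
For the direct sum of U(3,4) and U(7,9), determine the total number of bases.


Bases of a direct sum M1 + M2: |B| = |B(M1)| * |B(M2)|.
|B(U(3,4))| = C(4,3) = 4.
|B(U(7,9))| = C(9,7) = 36.
Total bases = 4 * 36 = 144.

144


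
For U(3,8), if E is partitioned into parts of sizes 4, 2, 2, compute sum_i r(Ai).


r(Ai) = min(|Ai|, 3) for each part.
Sum = min(4,3) + min(2,3) + min(2,3)
    = 3 + 2 + 2
    = 7.

7


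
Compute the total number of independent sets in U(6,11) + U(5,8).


For a direct sum, |I(M1+M2)| = |I(M1)| * |I(M2)|.
|I(U(6,11))| = sum C(11,k) for k=0..6 = 1486.
|I(U(5,8))| = sum C(8,k) for k=0..5 = 219.
Total = 1486 * 219 = 325434.

325434


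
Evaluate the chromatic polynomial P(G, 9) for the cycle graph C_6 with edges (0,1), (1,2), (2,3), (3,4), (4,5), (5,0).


P(C_6, k) = (k-1)^6 + (-1)^6*(k-1).
P(9) = (8)^6 + 8
= 262144 + 8 = 262152.

262152


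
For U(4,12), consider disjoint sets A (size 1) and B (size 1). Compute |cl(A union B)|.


|A union B| = 1 + 1 = 2 (disjoint).
In U(4,12), cl(S) = S if |S| < 4, else cl(S) = E.
Since 2 < 4, cl(A union B) = A union B.
|cl(A union B)| = 2.

2


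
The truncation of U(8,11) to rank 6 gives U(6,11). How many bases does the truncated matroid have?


Truncating U(8,11) to rank 6 gives U(6,11).
Bases of U(6,11) are all 6-element subsets of 11 elements.
Number of bases = (11 choose 6) = 462.

462


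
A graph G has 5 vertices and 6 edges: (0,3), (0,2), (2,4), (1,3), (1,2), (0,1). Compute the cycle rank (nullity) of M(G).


Cycle rank (nullity) = |E| - r(M) = |E| - (|V| - c).
|E| = 6, |V| = 5, c = 1.
Nullity = 6 - (5 - 1) = 6 - 4 = 2.

2


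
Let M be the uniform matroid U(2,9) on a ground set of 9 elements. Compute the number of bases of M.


Bases of U(2,9) are all 2-element subsets of the 9-element ground set.
Number of bases = C(9,2).
(9 choose 2) = 36.

36


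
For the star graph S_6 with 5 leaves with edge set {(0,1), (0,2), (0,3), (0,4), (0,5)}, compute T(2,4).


A star on 6 vertices is a tree with 5 edges.
T(x,y) = x^(5) for any tree.
T(2,4) = 2^5 = 32.

32


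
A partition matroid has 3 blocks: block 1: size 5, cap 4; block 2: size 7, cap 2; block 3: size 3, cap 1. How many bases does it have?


A basis picks exactly ci elements from block i.
Number of bases = product of C(|Si|, ci).
= C(5,4) * C(7,2) * C(3,1)
= 5 * 21 * 3
= 315.

315


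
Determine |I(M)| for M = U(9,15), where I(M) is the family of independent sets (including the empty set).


Independent sets of U(9,15) are all subsets of size <= 9.
Count = C(15,0) + C(15,1) + C(15,2) + C(15,3) + C(15,4) + C(15,5) + C(15,6) + C(15,7) + C(15,8) + C(15,9)
     = 1 + 15 + 105 + 455 + 1365 + 3003 + 5005 + 6435 + 6435 + 5005
     = 27824.

27824


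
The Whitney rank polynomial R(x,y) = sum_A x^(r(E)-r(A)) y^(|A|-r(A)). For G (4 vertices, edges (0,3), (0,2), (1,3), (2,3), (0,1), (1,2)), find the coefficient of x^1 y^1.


R(x,y) = sum over A in 2^E of x^(r(E)-r(A)) * y^(|A|-r(A)).
G has 4 vertices, 6 edges. r(E) = 3.
Enumerate all 2^6 = 64 subsets.
Count subsets with r(E)-r(A)=1 and |A|-r(A)=1: 4.

4


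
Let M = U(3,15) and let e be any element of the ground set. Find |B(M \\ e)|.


Deleting e from U(3,15) gives U(3,14) since n > r.
Bases of U(3,14) = C(14,3) = 14! / (3! * 11!) = 364.

364


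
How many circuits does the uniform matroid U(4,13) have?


In U(4,13), circuits are the (5)-element subsets.
Any set of 5 elements is dependent, and removing any one element gives
an independent set of size 4, so it is a minimal dependent set.
Number of circuits = C(13,5) = 13! / (5! * 8!) = 1287.

1287


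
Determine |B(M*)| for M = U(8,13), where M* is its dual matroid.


The dual of U(r,n) is U(n-r, n) = U(5,13).
Bases of U(5,13) are all (5)-element subsets.
|B(M*)| = C(13,5) = 13! / (5! * 8!) = 1287.

1287


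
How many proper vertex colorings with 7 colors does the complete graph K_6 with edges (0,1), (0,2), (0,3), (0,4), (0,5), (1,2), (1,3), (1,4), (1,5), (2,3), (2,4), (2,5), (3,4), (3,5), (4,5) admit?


P(K_6, k) = k(k-1)(k-2)...(k-5).
P(7) = (7) * (6) * (5) * (4) * (3) * (2) = 5040.

5040


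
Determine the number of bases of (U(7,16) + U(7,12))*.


(M1+M2)* = M1* + M2*.
M1* = U(9,16), bases: C(16,9) = 11440.
M2* = U(5,12), bases: C(12,5) = 792.
|B(M*)| = 11440 * 792 = 9060480.

9060480


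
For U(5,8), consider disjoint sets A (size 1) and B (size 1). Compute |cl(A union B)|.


|A union B| = 1 + 1 = 2 (disjoint).
In U(5,8), cl(S) = S if |S| < 5, else cl(S) = E.
Since 2 < 5, cl(A union B) = A union B.
|cl(A union B)| = 2.

2


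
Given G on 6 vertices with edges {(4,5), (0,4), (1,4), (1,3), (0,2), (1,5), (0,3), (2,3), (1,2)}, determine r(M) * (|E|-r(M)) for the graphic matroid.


r(M) = |V| - c = 6 - 1 = 5.
nullity = |E| - r(M) = 9 - 5 = 4.
Product = 5 * 4 = 20.

20


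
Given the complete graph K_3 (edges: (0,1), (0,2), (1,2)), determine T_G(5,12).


T(K_3; x,y) = x^2 + x + y.
T(5,12) = 25 + 5 + 12 = 42.

42


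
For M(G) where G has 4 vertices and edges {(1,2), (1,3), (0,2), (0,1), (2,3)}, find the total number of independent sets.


An independent set in a graphic matroid is an acyclic edge subset.
G has 4 vertices and 5 edges.
Enumerate all 2^5 = 32 subsets, checking for acyclicity.
Total independent sets = 24.

24


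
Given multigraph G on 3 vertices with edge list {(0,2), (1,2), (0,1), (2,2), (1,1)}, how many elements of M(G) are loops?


In a graphic matroid, a loop is a self-loop edge (u,u) with rank 0.
Examining all 5 edges for self-loops...
Self-loops found: (2,2), (1,1)
Number of loops = 2.

2


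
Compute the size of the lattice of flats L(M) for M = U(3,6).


Flats of U(3,6): every subset of size < 3 is a flat, plus E itself.
Count = C(6,0) + C(6,1) + C(6,2) + 1
     = 1 + 6 + 15 + 1
     = 23.

23


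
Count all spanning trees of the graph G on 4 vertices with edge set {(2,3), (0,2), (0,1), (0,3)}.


By Kirchhoff's matrix tree theorem, the number of spanning trees equals
the determinant of any cofactor of the Laplacian matrix L.
G has 4 vertices and 4 edges.
Computing the (3 x 3) cofactor determinant gives 3.

3


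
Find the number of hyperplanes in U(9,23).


Hyperplanes of U(9,23) are flats of rank 8.
In a uniform matroid, these are exactly the (8)-element subsets.
Count = C(23,8) = 490314.

490314


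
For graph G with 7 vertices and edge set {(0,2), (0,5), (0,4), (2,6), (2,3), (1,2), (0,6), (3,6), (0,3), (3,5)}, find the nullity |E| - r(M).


Cycle rank (nullity) = |E| - r(M) = |E| - (|V| - c).
|E| = 10, |V| = 7, c = 1.
Nullity = 10 - (7 - 1) = 10 - 6 = 4.

4


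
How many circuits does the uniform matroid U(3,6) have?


In U(3,6), circuits are the (4)-element subsets.
Any set of 4 elements is dependent, and removing any one element gives
an independent set of size 3, so it is a minimal dependent set.
Number of circuits = (6 choose 4) = 15.

15


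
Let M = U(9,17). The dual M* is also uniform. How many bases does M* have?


The dual of U(r,n) is U(n-r, n) = U(8,17).
Bases of U(8,17) are all (8)-element subsets.
|B(M*)| = C(17,8) = 24310.

24310


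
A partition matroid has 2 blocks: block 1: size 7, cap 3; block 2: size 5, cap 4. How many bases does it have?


A basis picks exactly ci elements from block i.
Number of bases = product of C(|Si|, ci).
= C(7,3) * C(5,4)
= 35 * 5
= 175.

175


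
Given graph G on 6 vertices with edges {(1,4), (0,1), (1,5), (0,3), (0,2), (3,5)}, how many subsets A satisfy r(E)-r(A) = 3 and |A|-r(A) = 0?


R(x,y) = sum over A in 2^E of x^(r(E)-r(A)) * y^(|A|-r(A)).
G has 6 vertices, 6 edges. r(E) = 5.
Enumerate all 2^6 = 64 subsets.
Count subsets with r(E)-r(A)=3 and |A|-r(A)=0: 15.

15


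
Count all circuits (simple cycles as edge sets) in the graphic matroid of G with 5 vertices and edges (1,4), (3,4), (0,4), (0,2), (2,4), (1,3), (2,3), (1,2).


A circuit in a graphic matroid = edge set of a simple cycle.
G has 5 vertices and 8 edges.
Enumerating all minimal edge subsets forming cycles...
Total circuits found: 12.

12


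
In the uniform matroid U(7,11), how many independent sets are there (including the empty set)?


Independent sets of U(7,11) are all subsets of size <= 7.
Count = (11 choose 0) + (11 choose 1) + (11 choose 2) + (11 choose 3) + (11 choose 4) + (11 choose 5) + (11 choose 6) + (11 choose 7)
     = 1 + 11 + 55 + 165 + 330 + 462 + 462 + 330
     = 1816.

1816


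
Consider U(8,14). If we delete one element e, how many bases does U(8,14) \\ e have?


Deleting e from U(8,14) gives U(8,13) since n > r.
Bases of U(8,13) = (13 choose 8) = 1287.

1287


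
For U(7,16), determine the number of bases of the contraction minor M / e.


Contracting e from U(7,16) gives U(6,15).
Bases of U(6,15) = C(15,6) = 15! / (6! * 9!) = 5005.

5005


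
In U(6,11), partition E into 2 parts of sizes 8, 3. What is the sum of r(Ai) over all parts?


r(Ai) = min(|Ai|, 6) for each part.
Sum = min(8,6) + min(3,6)
    = 6 + 3
    = 9.

9


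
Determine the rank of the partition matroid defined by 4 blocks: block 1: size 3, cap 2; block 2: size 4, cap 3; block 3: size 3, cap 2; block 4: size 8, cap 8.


Rank of a partition matroid = sum of min(|Si|, ci) for each block.
= min(3,2) + min(4,3) + min(3,2) + min(8,8)
= 2 + 3 + 2 + 8
= 15.

15


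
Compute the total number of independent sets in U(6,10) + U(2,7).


For a direct sum, |I(M1+M2)| = |I(M1)| * |I(M2)|.
|I(U(6,10))| = sum C(10,k) for k=0..6 = 848.
|I(U(2,7))| = sum C(7,k) for k=0..2 = 29.
Total = 848 * 29 = 24592.

24592


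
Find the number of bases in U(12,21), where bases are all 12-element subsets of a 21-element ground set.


Bases of U(12,21) are all 12-element subsets of the 21-element ground set.
Number of bases = C(21,12).
(21 choose 12) = 293930.

293930


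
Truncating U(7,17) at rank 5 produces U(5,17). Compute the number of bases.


Truncating U(7,17) to rank 5 gives U(5,17).
Bases of U(5,17) are all 5-element subsets of 17 elements.
Number of bases = C(17,5) = 17! / (5! * 12!) = 6188.

6188


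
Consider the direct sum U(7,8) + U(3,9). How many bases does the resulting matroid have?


Bases of a direct sum M1 + M2: |B| = |B(M1)| * |B(M2)|.
|B(U(7,8))| = C(8,7) = 8.
|B(U(3,9))| = C(9,3) = 84.
Total bases = 8 * 84 = 672.

672


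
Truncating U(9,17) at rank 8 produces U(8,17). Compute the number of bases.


Truncating U(9,17) to rank 8 gives U(8,17).
Bases of U(8,17) are all 8-element subsets of 17 elements.
Number of bases = C(17,8) = 17! / (8! * 9!) = 24310.

24310


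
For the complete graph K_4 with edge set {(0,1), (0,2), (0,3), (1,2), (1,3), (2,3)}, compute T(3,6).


T(K_4; x,y) = x^3 + 3x^2 + 4xy + 2x + y^3 + 3y^2 + 2y.
Substituting x=3, y=6:
= 27 + 27 + 72 + 6 + 216 + 108 + 12
= 468.

468


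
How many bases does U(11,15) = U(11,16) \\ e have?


Deleting e from U(11,16) gives U(11,15) since n > r.
Bases of U(11,15) = C(15,11) = 1365.

1365


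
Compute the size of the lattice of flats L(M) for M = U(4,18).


Flats of U(4,18): every subset of size < 4 is a flat, plus E itself.
Count = (18 choose 0) + (18 choose 1) + (18 choose 2) + (18 choose 3) + 1
     = 1 + 18 + 153 + 816 + 1
     = 989.

989


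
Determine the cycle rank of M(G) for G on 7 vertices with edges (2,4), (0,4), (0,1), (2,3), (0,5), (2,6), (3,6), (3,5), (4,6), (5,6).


Cycle rank (nullity) = |E| - r(M) = |E| - (|V| - c).
|E| = 10, |V| = 7, c = 1.
Nullity = 10 - (7 - 1) = 10 - 6 = 4.

4


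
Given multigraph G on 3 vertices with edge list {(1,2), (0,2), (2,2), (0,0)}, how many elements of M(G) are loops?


In a graphic matroid, a loop is a self-loop edge (u,u) with rank 0.
Examining all 4 edges for self-loops...
Self-loops found: (2,2), (0,0)
Number of loops = 2.

2


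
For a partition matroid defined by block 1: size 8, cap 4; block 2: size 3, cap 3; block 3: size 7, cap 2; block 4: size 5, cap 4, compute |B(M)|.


A basis picks exactly ci elements from block i.
Number of bases = product of C(|Si|, ci).
= C(8,4) * C(3,3) * C(7,2) * C(5,4)
= 70 * 1 * 21 * 5
= 7350.

7350


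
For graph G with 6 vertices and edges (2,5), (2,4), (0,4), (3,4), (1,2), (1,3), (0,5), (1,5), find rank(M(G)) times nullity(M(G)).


r(M) = |V| - c = 6 - 1 = 5.
nullity = |E| - r(M) = 8 - 5 = 3.
Product = 5 * 3 = 15.

15


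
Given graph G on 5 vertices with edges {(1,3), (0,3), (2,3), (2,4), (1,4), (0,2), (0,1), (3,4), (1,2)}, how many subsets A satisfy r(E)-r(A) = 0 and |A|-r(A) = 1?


R(x,y) = sum over A in 2^E of x^(r(E)-r(A)) * y^(|A|-r(A)).
G has 5 vertices, 9 edges. r(E) = 4.
Enumerate all 2^9 = 512 subsets.
Count subsets with r(E)-r(A)=0 and |A|-r(A)=1: 111.

111


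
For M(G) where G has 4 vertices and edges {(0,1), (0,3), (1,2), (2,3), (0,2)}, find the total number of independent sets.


An independent set in a graphic matroid is an acyclic edge subset.
G has 4 vertices and 5 edges.
Enumerate all 2^5 = 32 subsets, checking for acyclicity.
Total independent sets = 24.

24


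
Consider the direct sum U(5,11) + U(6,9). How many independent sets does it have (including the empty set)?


For a direct sum, |I(M1+M2)| = |I(M1)| * |I(M2)|.
|I(U(5,11))| = sum C(11,k) for k=0..5 = 1024.
|I(U(6,9))| = sum C(9,k) for k=0..6 = 466.
Total = 1024 * 466 = 477184.

477184


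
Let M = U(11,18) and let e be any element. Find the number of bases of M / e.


Contracting e from U(11,18) gives U(10,17).
Bases of U(10,17) = C(17,10) = 19448.

19448


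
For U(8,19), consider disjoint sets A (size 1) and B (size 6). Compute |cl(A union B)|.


|A union B| = 1 + 6 = 7 (disjoint).
In U(8,19), cl(S) = S if |S| < 8, else cl(S) = E.
Since 7 < 8, cl(A union B) = A union B.
|cl(A union B)| = 7.

7


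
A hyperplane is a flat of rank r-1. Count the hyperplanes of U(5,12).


Hyperplanes of U(5,12) are flats of rank 4.
In a uniform matroid, these are exactly the (4)-element subsets.
Count = (12 choose 4) = 495.

495


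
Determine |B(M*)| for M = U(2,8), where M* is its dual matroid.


The dual of U(r,n) is U(n-r, n) = U(6,8).
Bases of U(6,8) are all (6)-element subsets.
|B(M*)| = C(8,6) = 8! / (6! * 2!) = 28.

28


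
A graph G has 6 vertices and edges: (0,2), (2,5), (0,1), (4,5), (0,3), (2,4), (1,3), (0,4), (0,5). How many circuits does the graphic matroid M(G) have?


A circuit in a graphic matroid = edge set of a simple cycle.
G has 6 vertices and 9 edges.
Enumerating all minimal edge subsets forming cycles...
Total circuits found: 8.

8


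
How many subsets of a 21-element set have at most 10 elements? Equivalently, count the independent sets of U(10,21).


Independent sets of U(10,21) are all subsets of size <= 10.
Count = (21 choose 0) + (21 choose 1) + (21 choose 2) + (21 choose 3) + (21 choose 4) + (21 choose 5) + (21 choose 6) + (21 choose 7) + (21 choose 8) + (21 choose 9) + (21 choose 10)
     = 1 + 21 + 210 + 1330 + 5985 + 20349 + 54264 + 116280 + 203490 + 293930 + 352716
     = 1048576.

1048576


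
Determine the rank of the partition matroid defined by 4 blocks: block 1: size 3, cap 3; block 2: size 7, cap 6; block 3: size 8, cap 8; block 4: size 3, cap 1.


Rank of a partition matroid = sum of min(|Si|, ci) for each block.
= min(3,3) + min(7,6) + min(8,8) + min(3,1)
= 3 + 6 + 8 + 1
= 18.

18


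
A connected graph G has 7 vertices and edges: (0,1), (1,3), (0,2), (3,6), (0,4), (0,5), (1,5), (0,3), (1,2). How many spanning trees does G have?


By Kirchhoff's matrix tree theorem, the number of spanning trees equals
the determinant of any cofactor of the Laplacian matrix L.
G has 7 vertices and 9 edges.
Computing the (6 x 6) cofactor determinant gives 20.

20


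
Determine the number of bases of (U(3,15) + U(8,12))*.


(M1+M2)* = M1* + M2*.
M1* = U(12,15), bases: C(15,12) = 455.
M2* = U(4,12), bases: C(12,4) = 495.
|B(M*)| = 455 * 495 = 225225.

225225


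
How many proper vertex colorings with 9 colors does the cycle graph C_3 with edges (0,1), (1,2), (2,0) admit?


P(C_3, k) = (k-1)^3 + (-1)^3*(k-1).
P(9) = (8)^3 - 8
= 512 - 8 = 504.

504


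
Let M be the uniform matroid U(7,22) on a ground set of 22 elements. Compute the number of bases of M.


Bases of U(7,22) are all 7-element subsets of the 22-element ground set.
Number of bases = C(22,7).
C(22,7) = 22! / (7! * 15!) = 170544.

170544


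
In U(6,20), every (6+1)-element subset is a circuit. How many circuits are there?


In U(6,20), circuits are the (7)-element subsets.
Any set of 7 elements is dependent, and removing any one element gives
an independent set of size 6, so it is a minimal dependent set.
Number of circuits = (20 choose 7) = 77520.

77520


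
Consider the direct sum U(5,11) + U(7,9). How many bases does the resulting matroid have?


Bases of a direct sum M1 + M2: |B| = |B(M1)| * |B(M2)|.
|B(U(5,11))| = C(11,5) = 462.
|B(U(7,9))| = C(9,7) = 36.
Total bases = 462 * 36 = 16632.

16632


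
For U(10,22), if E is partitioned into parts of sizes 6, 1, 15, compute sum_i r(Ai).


r(Ai) = min(|Ai|, 10) for each part.
Sum = min(6,10) + min(1,10) + min(15,10)
    = 6 + 1 + 10
    = 17.

17


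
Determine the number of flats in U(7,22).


Flats of U(7,22): every subset of size < 7 is a flat, plus E itself.
Count = C(22,0) + C(22,1) + C(22,2) + C(22,3) + C(22,4) + C(22,5) + C(22,6) + 1
     = 1 + 22 + 231 + 1540 + 7315 + 26334 + 74613 + 1
     = 110057.

110057


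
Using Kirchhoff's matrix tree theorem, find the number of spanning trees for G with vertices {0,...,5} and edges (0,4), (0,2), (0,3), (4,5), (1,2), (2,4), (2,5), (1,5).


By Kirchhoff's matrix tree theorem, the number of spanning trees equals
the determinant of any cofactor of the Laplacian matrix L.
G has 6 vertices and 8 edges.
Computing the (5 x 5) cofactor determinant gives 21.

21


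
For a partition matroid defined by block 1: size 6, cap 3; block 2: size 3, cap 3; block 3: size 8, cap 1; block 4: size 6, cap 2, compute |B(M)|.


A basis picks exactly ci elements from block i.
Number of bases = product of C(|Si|, ci).
= C(6,3) * C(3,3) * C(8,1) * C(6,2)
= 20 * 1 * 8 * 15
= 2400.

2400


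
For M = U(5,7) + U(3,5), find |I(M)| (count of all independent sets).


For a direct sum, |I(M1+M2)| = |I(M1)| * |I(M2)|.
|I(U(5,7))| = sum C(7,k) for k=0..5 = 120.
|I(U(3,5))| = sum C(5,k) for k=0..3 = 26.
Total = 120 * 26 = 3120.

3120


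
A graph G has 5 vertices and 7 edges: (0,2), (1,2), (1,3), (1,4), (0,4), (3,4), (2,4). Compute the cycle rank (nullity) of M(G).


Cycle rank (nullity) = |E| - r(M) = |E| - (|V| - c).
|E| = 7, |V| = 5, c = 1.
Nullity = 7 - (5 - 1) = 7 - 4 = 3.

3


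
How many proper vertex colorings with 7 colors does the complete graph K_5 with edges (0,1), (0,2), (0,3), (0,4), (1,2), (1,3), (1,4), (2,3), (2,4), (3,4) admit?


P(K_5, k) = k(k-1)(k-2)...(k-4).
P(7) = (7) * (6) * (5) * (4) * (3) = 2520.

2520


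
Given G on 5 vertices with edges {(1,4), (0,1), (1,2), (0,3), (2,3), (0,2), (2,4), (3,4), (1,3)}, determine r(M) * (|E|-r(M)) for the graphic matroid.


r(M) = |V| - c = 5 - 1 = 4.
nullity = |E| - r(M) = 9 - 4 = 5.
Product = 4 * 5 = 20.

20


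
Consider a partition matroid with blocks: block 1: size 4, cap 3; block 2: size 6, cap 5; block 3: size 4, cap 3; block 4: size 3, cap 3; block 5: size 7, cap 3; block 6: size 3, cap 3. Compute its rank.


Rank of a partition matroid = sum of min(|Si|, ci) for each block.
= min(4,3) + min(6,5) + min(4,3) + min(3,3) + min(7,3) + min(3,3)
= 3 + 5 + 3 + 3 + 3 + 3
= 20.

20


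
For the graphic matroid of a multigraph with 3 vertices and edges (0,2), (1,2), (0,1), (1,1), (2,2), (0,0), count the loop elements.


In a graphic matroid, a loop is a self-loop edge (u,u) with rank 0.
Examining all 6 edges for self-loops...
Self-loops found: (1,1), (2,2), (0,0)
Number of loops = 3.

3


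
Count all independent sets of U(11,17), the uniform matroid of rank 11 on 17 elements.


Independent sets of U(11,17) are all subsets of size <= 11.
Count = C(17,0) + C(17,1) + C(17,2) + C(17,3) + C(17,4) + C(17,5) + C(17,6) + C(17,7) + C(17,8) + C(17,9) + C(17,10) + C(17,11)
     = 1 + 17 + 136 + 680 + 2380 + 6188 + 12376 + 19448 + 24310 + 24310 + 19448 + 12376
     = 121670.

121670


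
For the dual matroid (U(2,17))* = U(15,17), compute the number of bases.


The dual of U(r,n) is U(n-r, n) = U(15,17).
Bases of U(15,17) are all (15)-element subsets.
|B(M*)| = C(17,15) = 136.

136


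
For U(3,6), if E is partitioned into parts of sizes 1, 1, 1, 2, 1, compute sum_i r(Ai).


r(Ai) = min(|Ai|, 3) for each part.
Sum = min(1,3) + min(1,3) + min(1,3) + min(2,3) + min(1,3)
    = 1 + 1 + 1 + 2 + 1
    = 6.

6


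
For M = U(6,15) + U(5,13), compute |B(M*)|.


(M1+M2)* = M1* + M2*.
M1* = U(9,15), bases: C(15,9) = 5005.
M2* = U(8,13), bases: C(13,8) = 1287.
|B(M*)| = 5005 * 1287 = 6441435.

6441435


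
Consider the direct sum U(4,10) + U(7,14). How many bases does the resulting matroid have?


Bases of a direct sum M1 + M2: |B| = |B(M1)| * |B(M2)|.
|B(U(4,10))| = C(10,4) = 210.
|B(U(7,14))| = C(14,7) = 3432.
Total bases = 210 * 3432 = 720720.

720720


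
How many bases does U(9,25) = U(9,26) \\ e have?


Deleting e from U(9,26) gives U(9,25) since n > r.
Bases of U(9,25) = (25 choose 9) = 2042975.

2042975


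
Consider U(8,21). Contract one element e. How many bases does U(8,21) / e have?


Contracting e from U(8,21) gives U(7,20).
Bases of U(7,20) = (20 choose 7) = 77520.

77520


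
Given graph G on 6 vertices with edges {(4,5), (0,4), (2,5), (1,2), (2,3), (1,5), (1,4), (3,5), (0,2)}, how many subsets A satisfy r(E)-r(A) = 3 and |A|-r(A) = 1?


R(x,y) = sum over A in 2^E of x^(r(E)-r(A)) * y^(|A|-r(A)).
G has 6 vertices, 9 edges. r(E) = 5.
Enumerate all 2^9 = 512 subsets.
Count subsets with r(E)-r(A)=3 and |A|-r(A)=1: 3.

3


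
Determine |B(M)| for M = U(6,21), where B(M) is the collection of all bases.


Bases of U(6,21) are all 6-element subsets of the 21-element ground set.
Number of bases = C(21,6).
C(21,6) = 21! / (6! * 15!) = 54264.

54264


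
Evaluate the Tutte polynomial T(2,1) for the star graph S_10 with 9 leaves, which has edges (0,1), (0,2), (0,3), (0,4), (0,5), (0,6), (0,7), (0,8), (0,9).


A star on 10 vertices is a tree with 9 edges.
T(x,y) = x^(9) for any tree.
T(2,1) = 2^9 = 512.

512


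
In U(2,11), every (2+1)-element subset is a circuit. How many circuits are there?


In U(2,11), circuits are the (3)-element subsets.
Any set of 3 elements is dependent, and removing any one element gives
an independent set of size 2, so it is a minimal dependent set.
Number of circuits = C(11,3) = 11! / (3! * 8!) = 165.

165


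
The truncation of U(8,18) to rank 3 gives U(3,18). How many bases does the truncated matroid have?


Truncating U(8,18) to rank 3 gives U(3,18).
Bases of U(3,18) are all 3-element subsets of 18 elements.
Number of bases = C(18,3) = (18 * 17 * 16) / (1 * 2 * 3) = 816.

816


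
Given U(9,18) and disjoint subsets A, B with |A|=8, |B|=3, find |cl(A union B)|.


|A union B| = 8 + 3 = 11 (disjoint).
In U(9,18), cl(S) = S if |S| < 9, else cl(S) = E.
Since 11 >= 9, cl(A union B) = E.
|cl(A union B)| = 18.

18
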